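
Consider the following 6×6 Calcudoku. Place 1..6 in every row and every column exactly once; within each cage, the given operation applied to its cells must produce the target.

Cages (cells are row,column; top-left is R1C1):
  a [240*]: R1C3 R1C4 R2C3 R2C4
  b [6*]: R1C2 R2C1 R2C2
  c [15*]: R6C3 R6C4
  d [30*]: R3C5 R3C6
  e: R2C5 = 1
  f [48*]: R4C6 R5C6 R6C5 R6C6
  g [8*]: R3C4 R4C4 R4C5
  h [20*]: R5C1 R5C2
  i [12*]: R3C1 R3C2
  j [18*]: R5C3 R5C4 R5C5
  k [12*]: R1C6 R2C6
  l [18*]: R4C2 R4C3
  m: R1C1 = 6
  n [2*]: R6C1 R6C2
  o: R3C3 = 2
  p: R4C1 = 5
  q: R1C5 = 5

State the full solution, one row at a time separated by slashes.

M is a freebie, which forces R1C1 = 6.
Cage q is a single given cell, leaving R1C5 = 5.
Cage e is a single given cell, which forces R2C5 = 1.
Cage o is a single given cell, which forces R3C3 = 2.
Column 5 already has 5, leaving R3C5 = 6.
Row 3 now contains 6, which forces R3C6 = 5.
Cage p is given; hence R4C1 = 5.
Column 1 now contains 5, leaving R5C1 = 4.
Row 5 now contains 4, so R5C2 = 5.
Column 5 now contains 6, leaving R5C5 = 3.
Cage b has product 6; hence R1C2 = 1.
Column 1 now contains 4, leaving R3C1 = 3.
Cage i needs two cells with product 12, which forces R3C2 = 4.
Row 3 now contains 4, leaving R3C4 = 1.
1 is placed in column 4, so R5C4 = 6.
Column 2 now contains 1; hence R6C2 = 2.
2 is placed in row 6, so R6C5 = 4.
Column 1 now contains 3, which forces R2C1 = 2.
2 is placed in column 2, leaving R2C2 = 3.
Column 2 now contains 3; hence R4C2 = 6.
Row 4 now contains 6, so R4C3 = 3.
Cage g needs product 8, so R4C4 = 4.
Column 5 already has 4, leaving R4C5 = 2.
Row 4 now contains 2; hence R4C6 = 1.
Row 5 now contains 6, so R5C3 = 1.
1 is placed in column 6; hence R5C6 = 2.
2 is placed in row 6, so R6C1 = 1.
Column 3 already has 3, leaving R6C3 = 5.
Row 6 now contains 5; hence R6C4 = 3.
3 is placed in row 6; hence R6C6 = 6.
Column 3 already has 3, so R1C3 = 4.
Column 4 already has 3, which forces R1C4 = 2.
Cage k's pair has product 12, leaving R1C6 = 3.
Cage a needs product 240, which forces R2C3 = 6.
Column 4 already has 4; hence R2C4 = 5.
Column 6 now contains 6; hence R2C6 = 4.

6 1 4 2 5 3 / 2 3 6 5 1 4 / 3 4 2 1 6 5 / 5 6 3 4 2 1 / 4 5 1 6 3 2 / 1 2 5 3 4 6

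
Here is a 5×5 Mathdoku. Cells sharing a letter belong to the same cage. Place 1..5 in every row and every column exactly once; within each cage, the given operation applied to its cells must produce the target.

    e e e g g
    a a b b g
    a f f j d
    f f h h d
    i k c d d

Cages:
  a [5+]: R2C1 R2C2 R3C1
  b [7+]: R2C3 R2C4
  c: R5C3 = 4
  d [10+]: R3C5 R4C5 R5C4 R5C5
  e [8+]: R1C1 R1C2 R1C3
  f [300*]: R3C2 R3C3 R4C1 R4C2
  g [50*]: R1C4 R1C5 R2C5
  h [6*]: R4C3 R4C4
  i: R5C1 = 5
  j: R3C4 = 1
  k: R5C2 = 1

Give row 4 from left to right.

Cage g needs product 50, which forces R1C4 = 5.
Cage g needs product 50, which forces R1C5 = 2.
Cage g has product 50, so R2C5 = 5.
J is a freebie, so R3C4 = 1.
Cage i is given, so R5C1 = 5.
Cage k is a single given cell, leaving R5C2 = 1.
Cage c is given; hence R5C3 = 4.
Row 5 now contains 4, leaving R5C5 = 3.
Cage a has sum 5, leaving R2C1 = 1.
Column 2 now contains 1, so R2C2 = 2.
Cage b's pair has sum 7; hence R2C3 = 3.
The two cells of cage b must have sum 7, which forces R2C4 = 4.
Row 3 already has 1; hence R3C1 = 2.
Cage f has product 300; hence R3C3 = 5.
3 is placed in column 5, so R3C5 = 4.
Cage f has product 300, leaving R4C2 = 5.
Column 3 already has 3, leaving R4C3 = 2.
2 is placed in row 4, so R4C4 = 3.
Cage d has sum 10, leaving R4C5 = 1.
Row 5 now contains 3; hence R5C4 = 2.
Column 3 already has 3, which forces R1C3 = 1.
4 is placed in row 3; hence R3C2 = 3.
Row 4 now contains 3, leaving R4C1 = 4.
4 is placed in column 1, so R1C1 = 3.
3 is placed in column 2; hence R1C2 = 4.
The full grid is 3 4 1 5 2 / 1 2 3 4 5 / 2 3 5 1 4 / 4 5 2 3 1 / 5 1 4 2 3.

4 5 2 3 1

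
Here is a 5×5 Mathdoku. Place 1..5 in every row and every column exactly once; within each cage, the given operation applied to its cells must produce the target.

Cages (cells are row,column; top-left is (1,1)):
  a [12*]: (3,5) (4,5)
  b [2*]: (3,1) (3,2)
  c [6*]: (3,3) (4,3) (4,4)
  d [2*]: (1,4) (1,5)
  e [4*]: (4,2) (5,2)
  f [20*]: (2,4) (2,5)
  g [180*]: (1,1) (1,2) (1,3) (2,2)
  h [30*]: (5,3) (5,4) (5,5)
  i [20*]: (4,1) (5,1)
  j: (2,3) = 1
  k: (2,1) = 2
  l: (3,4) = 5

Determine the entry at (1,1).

Cage k is a single given cell, which forces (2,1) = 2.
The 4 cells of cage g must have product 180, so (2,2) = 3.
Cage j is given, which forces (2,3) = 1.
Column 1 now contains 2, so (3,1) = 1.
1 is placed in row 3, so (3,2) = 2.
Row 3 already has 2, so (3,3) = 3.
Cage l is a single given cell, which forces (3,4) = 5.
Row 3 already has 3, which forces (3,5) = 4.
Column 3 already has 3; hence (4,3) = 2.
4 is placed in column 5, which forces (4,5) = 3.
Column 3 already has 2, so (5,3) = 5.
Row 5 already has 5, which forces (5,5) = 2.
The 4 cells of cage g must have product 180; hence (1,1) = 3.
Cage g needs product 180, so (1,2) = 5.
Column 3 already has 5, which forces (1,3) = 4.
The two cells of cage d must have product 2, which forces (1,4) = 2.
Column 5 already has 2; hence (1,5) = 1.
5 is placed in column 4; hence (2,4) = 4.
4 is placed in column 5, so (2,5) = 5.
The two cells of cage i must have product 20, so (4,1) = 5.
3 is placed in row 4, so (4,4) = 1.
Row 5 already has 5, leaving (5,1) = 4.
Row 5 already has 4, so (5,2) = 1.
Row 5 already has 2, leaving (5,4) = 3.
Row 4 already has 1, leaving (4,2) = 4.
The full grid is 3 5 4 2 1 / 2 3 1 4 5 / 1 2 3 5 4 / 5 4 2 1 3 / 4 1 5 3 2.

3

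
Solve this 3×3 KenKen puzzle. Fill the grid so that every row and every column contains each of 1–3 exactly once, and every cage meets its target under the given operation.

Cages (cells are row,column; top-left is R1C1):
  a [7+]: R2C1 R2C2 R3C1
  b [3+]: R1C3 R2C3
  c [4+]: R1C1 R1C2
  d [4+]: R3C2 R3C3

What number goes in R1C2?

3

In row 1, 2 can only go at R1C3, so R1C3 = 2.
Column 3 now contains 2, leaving R2C3 = 1.
1 is placed in column 3, leaving R3C3 = 3.
Row 2 now contains 1; hence R2C1 = 3.
Cage a needs sum 7; hence R2C2 = 2.
Row 3 already has 3, so R3C1 = 2.
Row 3 already has 3, which forces R3C2 = 1.
3 is placed in column 1, which forces R1C1 = 1.
Column 2 now contains 1; hence R1C2 = 3.
The full grid is 1 3 2 / 3 2 1 / 2 1 3.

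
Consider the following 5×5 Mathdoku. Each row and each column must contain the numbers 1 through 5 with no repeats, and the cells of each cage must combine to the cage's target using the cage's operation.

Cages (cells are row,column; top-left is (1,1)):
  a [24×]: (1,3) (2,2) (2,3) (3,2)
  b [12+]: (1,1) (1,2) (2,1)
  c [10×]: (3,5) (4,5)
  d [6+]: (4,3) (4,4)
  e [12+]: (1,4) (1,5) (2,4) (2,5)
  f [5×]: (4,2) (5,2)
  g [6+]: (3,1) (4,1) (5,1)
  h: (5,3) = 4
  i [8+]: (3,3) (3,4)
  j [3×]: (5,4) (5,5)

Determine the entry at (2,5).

Cage h is given, so (5,3) = 4.
Row 3 needs a 4, and only (3,2) is open for it.
Row 3 needs a 1, and only (3,1) is open for it.
In row 3, 2 can only go at (3,5), so (3,5) = 2.
Column 5 already has 2, so (4,5) = 5.
Row 4 now contains 5, so (4,2) = 1.
Cage d needs two cells with sum 6; hence (4,3) = 2.
Cage d's pair has sum 6, leaving (4,4) = 4.
The two cells of cage f must have product 5, so (5,2) = 5.
Column 2 now contains 5; hence (1,2) = 3.
Row 1 now contains 3, which forces (1,3) = 1.
1 is placed in row 1, so (1,5) = 4.
Cage a has product 24, leaving (2,2) = 2.
Column 3 now contains 1, which forces (2,3) = 3.
Row 2 already has 3; hence (2,4) = 5.
Row 2 already has 3, leaving (2,5) = 1.
3 is placed in column 3; hence (3,3) = 5.
Column 4 now contains 5; hence (3,4) = 3.
2 is placed in row 4, which forces (4,1) = 3.
Cage g has sum 6, leaving (5,1) = 2.
Column 4 already has 3, which forces (5,4) = 1.
1 is placed in column 5, which forces (5,5) = 3.
Row 1 already has 4, so (1,1) = 5.
Column 4 now contains 5, which forces (1,4) = 2.
5 is placed in row 2, which forces (2,1) = 4.
Filled in: 5 3 1 2 4 / 4 2 3 5 1 / 1 4 5 3 2 / 3 1 2 4 5 / 2 5 4 1 3.

1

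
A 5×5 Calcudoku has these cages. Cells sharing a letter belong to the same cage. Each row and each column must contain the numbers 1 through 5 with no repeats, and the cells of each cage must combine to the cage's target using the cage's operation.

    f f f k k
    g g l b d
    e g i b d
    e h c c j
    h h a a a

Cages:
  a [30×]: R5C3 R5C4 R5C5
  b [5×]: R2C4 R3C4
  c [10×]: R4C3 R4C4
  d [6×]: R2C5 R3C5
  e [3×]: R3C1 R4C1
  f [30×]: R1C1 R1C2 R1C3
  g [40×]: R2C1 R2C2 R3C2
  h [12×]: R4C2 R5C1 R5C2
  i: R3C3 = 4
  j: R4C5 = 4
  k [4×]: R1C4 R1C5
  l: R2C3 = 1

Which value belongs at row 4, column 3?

5

L is a freebie, leaving R2C3 = 1.
Row 2 now contains 1, leaving R2C4 = 5.
I is a freebie; hence R3C3 = 4.
Column 4 now contains 5, so R3C4 = 1.
Column 4 now contains 5, leaving R4C4 = 2.
J is a freebie, which forces R4C5 = 4.
Column 4 now contains 2, which forces R5C4 = 3.
1 is placed in column 4; hence R1C4 = 4.
4 is placed in column 5, which forces R1C5 = 1.
1 is placed in row 3; hence R3C1 = 3.
Cage g needs product 40, leaving R3C2 = 5.
Row 3 now contains 3, which forces R3C5 = 2.
Cage e needs two cells with product 3, so R4C1 = 1.
Cage h needs product 12; hence R4C2 = 3.
2 is placed in row 4, which forces R4C3 = 5.
1 is placed in column 1, which forces R5C1 = 4.
Row 5 already has 4, so R5C2 = 1.
5 is placed in column 3, which forces R5C3 = 2.
Column 5 already has 2, which forces R5C5 = 5.
The 3 cells of cage f must have product 30, so R1C1 = 5.
3 is placed in column 2, which forces R1C2 = 2.
2 is placed in column 3; hence R1C3 = 3.
Column 1 now contains 4, which forces R2C1 = 2.
Cage g has product 40, leaving R2C2 = 4.
Column 5 already has 2, leaving R2C5 = 3.
Filled in: 5 2 3 4 1 / 2 4 1 5 3 / 3 5 4 1 2 / 1 3 5 2 4 / 4 1 2 3 5.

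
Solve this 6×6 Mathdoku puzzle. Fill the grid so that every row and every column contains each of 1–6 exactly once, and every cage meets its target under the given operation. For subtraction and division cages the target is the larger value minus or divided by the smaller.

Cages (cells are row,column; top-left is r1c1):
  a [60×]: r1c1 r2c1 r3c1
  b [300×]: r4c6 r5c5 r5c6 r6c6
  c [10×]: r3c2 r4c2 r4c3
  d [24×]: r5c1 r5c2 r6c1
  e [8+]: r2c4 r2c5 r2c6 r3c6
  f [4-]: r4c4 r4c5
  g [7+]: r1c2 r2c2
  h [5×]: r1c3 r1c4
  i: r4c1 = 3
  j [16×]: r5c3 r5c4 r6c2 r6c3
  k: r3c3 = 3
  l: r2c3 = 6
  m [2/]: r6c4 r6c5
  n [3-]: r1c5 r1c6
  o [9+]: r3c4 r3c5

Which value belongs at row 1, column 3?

Cage l is given; hence r2c3 = 6.
Cage k is a single given cell, so r3c3 = 3.
Cage i is a single given cell, leaving r4c1 = 3.
Cage b has product 300, leaving r5c5 = 5.
The two cells of cage o must have sum 9, so r3c4 = 5.
Cage o's pair has sum 9, so r3c5 = 4.
Cage h's pair has product 5, which forces r1c3 = 5.
Column 4 now contains 5, which forces r1c4 = 1.
Cage a has product 60, so r2c1 = 5.
The 3 cells of cage c must have product 10, which forces r4c2 = 5.
The 4 cells of cage b must have product 300; hence r6c6 = 5.
The only place for 2 in row 1 is r1c1.
2 is placed in column 1, which forces r3c1 = 6.
Cage d needs product 24, which forces r5c2 = 6.
The only place for 4 in row 1 is r1c2.
Column 2 already has 4, leaving r2c2 = 3.
Cage e needs sum 8; hence r2c5 = 1.
The 4 cells of cage e must have sum 8; hence r3c6 = 1.
1 is placed in row 3, leaving r3c2 = 2.
Cage c needs product 10, so r4c3 = 1.
2 is placed in column 2, so r6c2 = 1.
Cage d needs product 24, leaving r5c1 = 1.
Cage j has product 16, leaving r5c3 = 4.
The 4 cells of cage j must have product 16, so r5c4 = 2.
Row 5 now contains 2, which forces r5c6 = 3.
Row 6 now contains 1, so r6c1 = 4.
Cage j has product 16, so r6c3 = 2.
The two cells of cage n must have difference 3, leaving r1c5 = 3.
Column 6 now contains 3, which forces r1c6 = 6.
Column 4 now contains 2, leaving r2c4 = 4.
Cage e needs sum 8, so r2c6 = 2.
Column 4 now contains 2; hence r4c4 = 6.
Cage f's pair has difference 4, leaving r4c5 = 2.
Cage b needs product 300; hence r4c6 = 4.
6 is placed in column 4, which forces r6c4 = 3.
Column 5 now contains 3, so r6c5 = 6.
Completed grid: 2 4 5 1 3 6 / 5 3 6 4 1 2 / 6 2 3 5 4 1 / 3 5 1 6 2 4 / 1 6 4 2 5 3 / 4 1 2 3 6 5.

5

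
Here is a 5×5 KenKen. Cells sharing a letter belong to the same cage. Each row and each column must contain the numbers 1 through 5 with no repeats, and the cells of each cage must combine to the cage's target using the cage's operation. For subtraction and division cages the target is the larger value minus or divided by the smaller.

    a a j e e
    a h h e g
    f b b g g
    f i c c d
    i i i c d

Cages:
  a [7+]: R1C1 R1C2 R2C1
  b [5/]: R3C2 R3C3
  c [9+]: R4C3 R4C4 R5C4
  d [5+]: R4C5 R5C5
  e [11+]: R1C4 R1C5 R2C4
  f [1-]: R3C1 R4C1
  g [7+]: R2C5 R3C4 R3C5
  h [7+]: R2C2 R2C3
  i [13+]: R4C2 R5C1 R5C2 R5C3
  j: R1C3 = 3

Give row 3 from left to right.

4 1 5 2 3

Cage j is given; hence R1C3 = 3.
The only place for 3 in row 2 is R2C2.
Cage h needs two cells with sum 7; hence R2C3 = 4.
In row 2, 5 can only go at R2C4, so R2C4 = 5.
In column 5, 5 can only go at R1C5, so R1C5 = 5.
Cage e has sum 11, leaving R1C4 = 1.
The 3 cells of cage a must have sum 7, which forces R2C1 = 1.
1 is placed in row 2; hence R2C5 = 2.
Cage c needs sum 9, so R4C3 = 2.
Cage g needs sum 7; hence R3C4 = 2.
The 3 cells of cage g must have sum 7, leaving R3C5 = 3.
Row 3 already has 3; hence R3C1 = 4.
Column 1 already has 4; hence R1C1 = 2.
Cage a needs sum 7; hence R1C2 = 4.
Cage i needs sum 13, so R4C2 = 5.
The 4 cells of cage i must have sum 13, which forces R5C1 = 5.
Cage i has sum 13; hence R5C2 = 2.
Cage i needs sum 13, which forces R5C3 = 1.
Row 5 already has 1, which forces R5C5 = 4.
Column 2 now contains 5, leaving R3C2 = 1.
Column 3 already has 1, which forces R3C3 = 5.
5 is placed in row 4, leaving R4C1 = 3.
Cage c has sum 9; hence R4C4 = 4.
Column 5 already has 4, so R4C5 = 1.
4 is placed in row 5; hence R5C4 = 3.
Completed grid: 2 4 3 1 5 / 1 3 4 5 2 / 4 1 5 2 3 / 3 5 2 4 1 / 5 2 1 3 4.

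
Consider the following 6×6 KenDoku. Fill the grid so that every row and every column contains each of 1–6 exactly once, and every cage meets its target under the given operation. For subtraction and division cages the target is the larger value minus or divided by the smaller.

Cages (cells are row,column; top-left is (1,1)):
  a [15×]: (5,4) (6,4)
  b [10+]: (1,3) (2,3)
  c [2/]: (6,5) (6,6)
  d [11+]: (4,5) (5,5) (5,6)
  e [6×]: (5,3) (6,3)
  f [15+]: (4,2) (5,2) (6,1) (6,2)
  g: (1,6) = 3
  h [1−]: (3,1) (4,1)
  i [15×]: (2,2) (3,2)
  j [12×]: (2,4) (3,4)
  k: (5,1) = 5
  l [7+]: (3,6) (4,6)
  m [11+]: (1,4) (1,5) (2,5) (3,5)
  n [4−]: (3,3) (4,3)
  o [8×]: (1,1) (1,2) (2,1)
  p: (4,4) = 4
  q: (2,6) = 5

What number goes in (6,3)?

3

G is a freebie, which forces (1,6) = 3.
Q is a freebie, so (2,6) = 5.
Cage p is a single given cell, which forces (4,4) = 4.
Cage k is given; hence (5,1) = 5.
Row 5 already has 5, which forces (5,4) = 3.
3 is placed in column 4; hence (6,4) = 5.
5 is placed in row 2, leaving (2,2) = 3.
Cage i needs two cells with product 15, so (3,2) = 5.
In row 1, 5 can only go at (1,5), so (1,5) = 5.
Row 1 needs a 6, and only (1,3) is open for it.
Column 3 already has 6, which forces (2,3) = 4.
The two cells of cage n must have difference 4, leaving (3,3) = 1.
Row 3 already has 1, which forces (3,6) = 6.
Cage n needs two cells with difference 4, which forces (4,3) = 5.
Column 6 now contains 6, which forces (4,6) = 1.
The two cells of cage e must have product 6, so (5,3) = 2.
2 is placed in row 5, leaving (5,6) = 4.
Cage e's pair has product 6, which forces (6,3) = 3.
4 is placed in column 6, so (6,6) = 2.
Cage j needs two cells with product 12, which forces (2,4) = 6.
Row 3 now contains 6, so (3,4) = 2.
The 4 cells of cage f must have sum 15, leaving (4,2) = 2.
The 3 cells of cage d must have sum 11, which forces (4,5) = 6.
Cage f has sum 15, so (5,2) = 6.
Cage d has sum 11, which forces (5,5) = 1.
Cage f needs sum 15, so (6,1) = 6.
The 4 cells of cage f must have sum 15; hence (6,2) = 1.
1 is placed in column 5, so (6,5) = 4.
Column 2 already has 1, which forces (1,2) = 4.
Column 4 already has 2; hence (1,4) = 1.
1 is placed in column 5, so (2,5) = 2.
Cage h needs two cells with difference 1, which forces (3,1) = 4.
4 is placed in column 5, so (3,5) = 3.
Row 4 now contains 2, which forces (4,1) = 3.
Row 1 now contains 1, so (1,1) = 2.
Row 2 already has 2, which forces (2,1) = 1.
The full grid is 2 4 6 1 5 3 / 1 3 4 6 2 5 / 4 5 1 2 3 6 / 3 2 5 4 6 1 / 5 6 2 3 1 4 / 6 1 3 5 4 2.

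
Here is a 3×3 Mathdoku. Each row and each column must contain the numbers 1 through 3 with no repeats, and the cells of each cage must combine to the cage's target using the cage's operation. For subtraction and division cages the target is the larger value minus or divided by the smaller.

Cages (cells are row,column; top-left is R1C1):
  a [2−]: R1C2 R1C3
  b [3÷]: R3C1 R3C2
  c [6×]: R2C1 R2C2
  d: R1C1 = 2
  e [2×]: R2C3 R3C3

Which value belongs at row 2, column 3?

Cage d is given, which forces R1C1 = 2.
Column 1 already has 2, leaving R2C1 = 3.
Row 2 already has 3, so R2C2 = 2.
Row 2 already has 2, leaving R2C3 = 1.
3 is placed in column 1, leaving R3C1 = 1.
Row 3 already has 1; hence R3C2 = 3.
Column 3 now contains 1, leaving R3C3 = 2.
Column 2 already has 3, leaving R1C2 = 1.
Column 3 now contains 1; hence R1C3 = 3.
Filled in: 2 1 3 / 3 2 1 / 1 3 2.

1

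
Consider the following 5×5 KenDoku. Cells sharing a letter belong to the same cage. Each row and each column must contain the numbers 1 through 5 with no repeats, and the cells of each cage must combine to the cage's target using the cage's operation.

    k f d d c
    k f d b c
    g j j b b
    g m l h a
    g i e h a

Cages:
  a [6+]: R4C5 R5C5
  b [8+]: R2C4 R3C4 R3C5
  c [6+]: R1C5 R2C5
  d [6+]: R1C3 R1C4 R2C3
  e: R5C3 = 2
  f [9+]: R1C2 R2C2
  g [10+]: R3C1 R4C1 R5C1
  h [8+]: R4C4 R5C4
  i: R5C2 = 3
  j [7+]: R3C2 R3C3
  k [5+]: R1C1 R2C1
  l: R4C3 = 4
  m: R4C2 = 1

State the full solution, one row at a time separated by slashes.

M is a freebie; hence R4C2 = 1.
L is a freebie, so R4C3 = 4.
Cage i is given, leaving R5C2 = 3.
E is a freebie, leaving R5C3 = 2.
Row 5 already has 3, so R5C4 = 5.
The 3 cells of cage d must have sum 6; hence R1C4 = 2.
Cage g needs sum 10, leaving R4C1 = 5.
Column 4 now contains 5; hence R4C4 = 3.
Row 4 already has 5; hence R4C5 = 2.
Cage b has sum 8, so R3C5 = 3.
Cage a needs two cells with sum 6, which forces R5C5 = 4.
The 3 cells of cage g must have sum 10; hence R3C1 = 4.
Cage j's pair has sum 7; hence R3C2 = 2.
Row 3 now contains 3, which forces R3C3 = 5.
4 is placed in row 3; hence R3C4 = 1.
Row 5 already has 4; hence R5C1 = 1.
Column 1 now contains 1, which forces R1C1 = 3.
3 is placed in row 1, which forces R1C3 = 1.
1 is placed in row 1, which forces R1C5 = 5.
Column 1 now contains 1, which forces R2C1 = 2.
Column 3 already has 1; hence R2C3 = 3.
1 is placed in column 4, leaving R2C4 = 4.
Column 5 now contains 5; hence R2C5 = 1.
Row 1 already has 5, leaving R1C2 = 4.
Row 2 already has 4, so R2C2 = 5.

3 4 1 2 5 / 2 5 3 4 1 / 4 2 5 1 3 / 5 1 4 3 2 / 1 3 2 5 4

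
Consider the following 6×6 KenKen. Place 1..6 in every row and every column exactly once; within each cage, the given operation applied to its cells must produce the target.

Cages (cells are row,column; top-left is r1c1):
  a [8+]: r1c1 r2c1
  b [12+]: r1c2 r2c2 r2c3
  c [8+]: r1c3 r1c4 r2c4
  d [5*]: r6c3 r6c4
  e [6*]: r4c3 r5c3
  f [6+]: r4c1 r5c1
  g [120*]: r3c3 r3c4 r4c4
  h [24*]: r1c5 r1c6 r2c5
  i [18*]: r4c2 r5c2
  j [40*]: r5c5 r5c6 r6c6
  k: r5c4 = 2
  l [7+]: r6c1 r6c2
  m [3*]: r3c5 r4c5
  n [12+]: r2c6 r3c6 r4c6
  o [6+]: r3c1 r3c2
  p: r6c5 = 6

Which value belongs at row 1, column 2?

5

Cage k is a single given cell; hence r5c4 = 2.
Cage p is a single given cell; hence r6c5 = 6.
Cage j has product 40; hence r6c6 = 2.
The only place for 5 in column 5 is r5c5.
Row 5 already has 5, which forces r5c6 = 4.
The two cells of cage f must have sum 6, leaving r4c1 = 5.
Row 5 already has 4, which forces r5c1 = 1.
The only place for 3 in row 3 is r3c5.
3 is placed in column 5, so r4c5 = 1.
1 is placed in row 4, which forces r4c6 = 6.
Column 6 already has 6, leaving r1c6 = 3.
Row 4 now contains 6, leaving r4c2 = 3.
1 is placed in row 4, which forces r4c3 = 2.
Row 4 now contains 6, which forces r4c4 = 4.
Cage i needs two cells with product 18, leaving r5c2 = 6.
Cage e needs two cells with product 6, leaving r5c3 = 3.
Column 2 now contains 3; hence r6c2 = 4.
The two cells of cage o must have sum 6, leaving r3c1 = 4.
4 is placed in column 2, so r3c2 = 2.
Row 6 now contains 4, leaving r6c1 = 3.
The 3 cells of cage b must have sum 12, which forces r2c3 = 6.
Column 3 already has 6, leaving r3c3 = 5.
5 is placed in row 3, so r3c4 = 6.
5 is placed in row 3, leaving r3c6 = 1.
Column 3 now contains 5; hence r6c3 = 1.
1 is placed in row 6, so r6c4 = 5.
The two cells of cage a must have sum 8, leaving r1c1 = 6.
1 is placed in column 3, which forces r1c3 = 4.
6 is placed in column 4, leaving r1c4 = 1.
4 is placed in row 1, so r1c5 = 2.
Row 2 now contains 6, leaving r2c1 = 2.
Cage c has sum 8, which forces r2c4 = 3.
2 is placed in column 5; hence r2c5 = 4.
1 is placed in column 6, which forces r2c6 = 5.
Row 1 now contains 1, leaving r1c2 = 5.
5 is placed in row 2; hence r2c2 = 1.
Filled in: 6 5 4 1 2 3 / 2 1 6 3 4 5 / 4 2 5 6 3 1 / 5 3 2 4 1 6 / 1 6 3 2 5 4 / 3 4 1 5 6 2.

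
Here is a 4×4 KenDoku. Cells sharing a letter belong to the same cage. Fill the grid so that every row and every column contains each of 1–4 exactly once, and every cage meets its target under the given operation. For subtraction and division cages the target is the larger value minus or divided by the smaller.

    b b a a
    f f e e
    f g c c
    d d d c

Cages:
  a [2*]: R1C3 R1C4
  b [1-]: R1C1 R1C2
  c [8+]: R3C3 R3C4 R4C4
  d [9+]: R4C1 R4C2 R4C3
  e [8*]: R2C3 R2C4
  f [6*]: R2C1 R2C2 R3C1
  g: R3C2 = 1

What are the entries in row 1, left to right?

Cage g is given, which forces R3C2 = 1.
The 3 cells of cage f must have product 6, which forces R2C1 = 1.
The only place for 3 in row 2 is R2C2.
Cage b needs two cells with difference 1, so R1C1 = 3.
The 3 cells of cage f must have product 6, leaving R3C1 = 2.
2 is placed in column 1; hence R4C1 = 4.
4 is placed in row 4, so R4C2 = 2.
Row 4 already has 2; hence R4C3 = 3.
Row 4 now contains 3, so R4C4 = 1.
2 is placed in column 2; hence R1C2 = 4.
Cage a needs two cells with product 2, leaving R1C3 = 1.
Column 4 now contains 1, so R1C4 = 2.
Column 4 already has 2, which forces R2C4 = 4.
Column 3 already has 3, leaving R3C3 = 4.
Cage c has sum 8, leaving R3C4 = 3.
Row 2 already has 4, leaving R2C3 = 2.
The full grid is 3 4 1 2 / 1 3 2 4 / 2 1 4 3 / 4 2 3 1.

3 4 1 2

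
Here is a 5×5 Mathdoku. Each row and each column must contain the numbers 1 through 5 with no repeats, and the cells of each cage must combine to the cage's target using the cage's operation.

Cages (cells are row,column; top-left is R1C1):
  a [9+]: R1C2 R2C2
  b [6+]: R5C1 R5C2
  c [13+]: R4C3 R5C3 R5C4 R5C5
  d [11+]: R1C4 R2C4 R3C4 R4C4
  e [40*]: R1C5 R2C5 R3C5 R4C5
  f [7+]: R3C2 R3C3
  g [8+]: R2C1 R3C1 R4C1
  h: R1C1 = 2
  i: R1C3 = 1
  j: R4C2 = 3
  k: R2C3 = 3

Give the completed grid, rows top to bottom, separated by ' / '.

Cage h is a single given cell, which forces R1C1 = 2.
Cage i is given, so R1C3 = 1.
Cage k is given; hence R2C3 = 3.
J is a freebie, so R4C2 = 3.
Cage g has sum 8; hence R3C1 = 3.
The 4 cells of cage d must have sum 11, so R1C4 = 3.
In row 3, 4 can only go at R3C5, so R3C5 = 4.
Column 5 now contains 4, which forces R1C5 = 5.
5 is placed in row 1, which forces R1C2 = 4.
Cage a needs two cells with sum 9, leaving R2C2 = 5.
Column 2 now contains 5, so R3C2 = 2.
2 is placed in row 3; hence R3C3 = 5.
Row 3 already has 5; hence R3C4 = 1.
Column 2 now contains 2, so R5C2 = 1.
1 is placed in column 4, so R2C4 = 2.
2 is placed in row 2, which forces R2C5 = 1.
Cage d has sum 11; hence R4C4 = 5.
Column 5 now contains 1, so R4C5 = 2.
The two cells of cage b must have sum 6, so R5C1 = 5.
Column 4 already has 5, so R5C4 = 4.
Column 5 now contains 2, leaving R5C5 = 3.
Row 2 already has 1, which forces R2C1 = 4.
Cage g has sum 8, leaving R4C1 = 1.
Row 4 already has 2, leaving R4C3 = 4.
4 is placed in row 5, so R5C3 = 2.

2 4 1 3 5 / 4 5 3 2 1 / 3 2 5 1 4 / 1 3 4 5 2 / 5 1 2 4 3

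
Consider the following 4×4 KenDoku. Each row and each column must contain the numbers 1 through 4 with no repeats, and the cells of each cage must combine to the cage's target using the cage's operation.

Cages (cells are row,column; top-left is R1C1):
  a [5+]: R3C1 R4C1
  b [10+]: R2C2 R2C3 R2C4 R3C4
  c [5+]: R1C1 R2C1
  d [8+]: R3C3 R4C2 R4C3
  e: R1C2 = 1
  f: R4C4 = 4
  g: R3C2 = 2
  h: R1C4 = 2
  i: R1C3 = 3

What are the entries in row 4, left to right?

2 3 1 4

Cage e is a single given cell; hence R1C2 = 1.
Cage i is a single given cell, which forces R1C3 = 3.
Cage h is a single given cell; hence R1C4 = 2.
Cage g is given, leaving R3C2 = 2.
Cage f is a single given cell, which forces R4C4 = 4.
2 is placed in row 1, which forces R1C1 = 4.
Cage c's pair has sum 5, leaving R2C1 = 1.
The 4 cells of cage b must have sum 10, leaving R2C2 = 4.
The 4 cells of cage b must have sum 10, leaving R2C3 = 2.
1 is placed in row 2, leaving R2C4 = 3.
Column 1 already has 4, leaving R3C1 = 3.
Cage d needs sum 8; hence R3C3 = 4.
3 is placed in column 4; hence R3C4 = 1.
Column 1 already has 1, so R4C1 = 2.
4 is placed in row 4; hence R4C2 = 3.
The 3 cells of cage d must have sum 8, which forces R4C3 = 1.
The full grid is 4 1 3 2 / 1 4 2 3 / 3 2 4 1 / 2 3 1 4.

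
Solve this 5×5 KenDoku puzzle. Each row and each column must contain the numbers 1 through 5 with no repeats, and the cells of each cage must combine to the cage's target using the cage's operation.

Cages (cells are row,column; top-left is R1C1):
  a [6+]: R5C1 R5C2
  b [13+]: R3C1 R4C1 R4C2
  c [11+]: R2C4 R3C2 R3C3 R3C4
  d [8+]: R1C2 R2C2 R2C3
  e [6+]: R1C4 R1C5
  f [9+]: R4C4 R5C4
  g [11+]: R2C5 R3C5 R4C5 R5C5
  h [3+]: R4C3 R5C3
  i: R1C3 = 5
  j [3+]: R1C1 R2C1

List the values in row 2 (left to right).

2 1 4 3 5

Cage i is given, so R1C3 = 5.
In row 1, 3 can only go at R1C2, so R1C2 = 3.
Row 1 needs a 1, and only R1C1 is open for it.
Column 1 now contains 1, leaving R2C1 = 2.
In row 5, 3 can only go at R5C5, so R5C5 = 3.
The only place for 3 in row 2 is R2C4.
Row 2 needs a 5, and only R2C5 is open for it.
Row 3 needs a 3, and only R3C3 is open for it.
In row 3, 2 can only go at R3C5, so R3C5 = 2.
Cage e's pair has sum 6, leaving R1C4 = 2.
Column 5 already has 2, which forces R1C5 = 4.
Column 5 already has 2, which forces R4C5 = 1.
Row 4 now contains 1; hence R4C3 = 2.
Cage h needs two cells with sum 3, so R5C3 = 1.
Cage d needs sum 8, leaving R2C2 = 1.
Column 3 now contains 1; hence R2C3 = 4.
1 is placed in column 2; hence R3C2 = 4.
Row 3 now contains 4, so R3C4 = 1.
Column 2 already has 4, leaving R4C2 = 5.
Row 4 now contains 5, leaving R4C4 = 4.
Cage a's pair has sum 6, so R5C1 = 4.
Row 5 now contains 1, so R5C2 = 2.
Column 4 now contains 4, leaving R5C4 = 5.
Row 3 now contains 4; hence R3C1 = 5.
Row 4 now contains 5, leaving R4C1 = 3.
Completed grid: 1 3 5 2 4 / 2 1 4 3 5 / 5 4 3 1 2 / 3 5 2 4 1 / 4 2 1 5 3.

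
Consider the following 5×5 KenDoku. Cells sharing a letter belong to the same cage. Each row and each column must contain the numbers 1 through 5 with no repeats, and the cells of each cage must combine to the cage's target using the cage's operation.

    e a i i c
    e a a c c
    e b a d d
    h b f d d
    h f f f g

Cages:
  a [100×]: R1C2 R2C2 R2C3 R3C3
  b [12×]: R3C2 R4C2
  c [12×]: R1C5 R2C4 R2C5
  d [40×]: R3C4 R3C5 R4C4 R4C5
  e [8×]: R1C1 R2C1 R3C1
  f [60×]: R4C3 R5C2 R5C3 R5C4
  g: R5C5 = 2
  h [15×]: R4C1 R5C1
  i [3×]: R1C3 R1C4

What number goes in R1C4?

3

Cage g is a single given cell, so R5C5 = 2.
The only place for 5 in row 1 is R1C2.
Row 1 needs a 2, and only R1C1 is open for it.
Row 1 needs a 4, and only R1C5 is open for it.
In row 2, 2 can only go at R2C2, so R2C2 = 2.
Cage a needs product 100, so R2C3 = 5.
Cage a has product 100, leaving R3C3 = 2.
Row 3 now contains 2, which forces R3C4 = 4.
Column 4 now contains 4, which forces R4C4 = 2.
Cage e has product 8, leaving R2C1 = 4.
Row 3 now contains 4, leaving R3C1 = 1.
Row 3 now contains 4, so R3C2 = 3.
1 is placed in row 3; hence R3C5 = 5.
Cage b needs two cells with product 12, which forces R4C2 = 4.
5 is placed in column 5, leaving R4C5 = 1.
4 is placed in column 2, so R5C2 = 1.
Cage f needs product 60; hence R5C4 = 5.
Cage c has product 12; hence R2C4 = 1.
Column 5 now contains 1; hence R2C5 = 3.
Cage h's pair has product 15; hence R4C1 = 5.
1 is placed in row 4; hence R4C3 = 3.
Row 5 now contains 5; hence R5C1 = 3.
Cage f needs product 60, leaving R5C3 = 4.
Column 3 already has 3, which forces R1C3 = 1.
Column 4 already has 1; hence R1C4 = 3.
Completed grid: 2 5 1 3 4 / 4 2 5 1 3 / 1 3 2 4 5 / 5 4 3 2 1 / 3 1 4 5 2.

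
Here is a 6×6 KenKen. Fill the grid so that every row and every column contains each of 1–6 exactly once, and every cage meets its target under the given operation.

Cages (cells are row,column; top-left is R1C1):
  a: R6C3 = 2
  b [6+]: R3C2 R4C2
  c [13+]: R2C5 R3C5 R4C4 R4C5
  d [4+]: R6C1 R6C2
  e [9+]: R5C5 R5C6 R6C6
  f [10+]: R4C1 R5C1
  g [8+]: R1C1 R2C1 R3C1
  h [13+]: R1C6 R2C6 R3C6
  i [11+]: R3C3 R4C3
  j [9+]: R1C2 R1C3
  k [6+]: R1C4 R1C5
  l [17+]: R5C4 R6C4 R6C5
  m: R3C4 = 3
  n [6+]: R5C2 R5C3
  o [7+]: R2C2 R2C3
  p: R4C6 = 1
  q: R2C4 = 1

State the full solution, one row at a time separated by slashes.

1 6 3 2 4 5 / 2 3 4 1 5 6 / 5 4 6 3 1 2 / 6 2 5 4 3 1 / 4 5 1 6 2 3 / 3 1 2 5 6 4

Cage q is a single given cell; hence R2C4 = 1.
M is a freebie, so R3C4 = 3.
Cage p is a single given cell, so R4C6 = 1.
Cage l has sum 17; hence R5C4 = 6.
Cage a is given, which forces R6C3 = 2.
Cage l has sum 17, so R6C4 = 5.
Cage l needs sum 17; hence R6C5 = 6.
Cage f's pair has sum 10, so R4C1 = 6.
6 is placed in row 4, leaving R4C3 = 5.
6 is placed in row 5, leaving R5C1 = 4.
Row 5 already has 4, leaving R5C3 = 1.
Column 3 now contains 5; hence R3C3 = 6.
Cage n needs two cells with sum 6, leaving R5C2 = 5.
Cage e needs sum 9, so R6C6 = 4.
Cage j's pair has sum 9, so R1C2 = 6.
The two cells of cage j must have sum 9, which forces R1C3 = 3.
3 is placed in column 3, so R2C3 = 4.
4 is placed in row 2; hence R2C2 = 3.
The 3 cells of cage h must have sum 13, which forces R2C6 = 6.
Column 2 now contains 3, so R6C2 = 1.
1 is placed in row 6, which forces R6C1 = 3.
Row 1 needs a 1, and only R1C1 is open for it.
The only place for 5 in row 1 is R1C6.
5 is placed in column 6, which forces R3C6 = 2.
Column 6 already has 2, leaving R5C6 = 3.
The 3 cells of cage g must have sum 8, which forces R2C1 = 2.
2 is placed in row 2, leaving R2C5 = 5.
Row 3 now contains 2, so R3C1 = 5.
Row 3 now contains 2; hence R3C2 = 4.
4 is placed in row 3, so R3C5 = 1.
Cage b needs two cells with sum 6, which forces R4C2 = 2.
Row 4 already has 2, which forces R4C4 = 4.
Row 4 already has 4; hence R4C5 = 3.
3 is placed in row 5; hence R5C5 = 2.
Column 4 now contains 4, which forces R1C4 = 2.
2 is placed in column 5, which forces R1C5 = 4.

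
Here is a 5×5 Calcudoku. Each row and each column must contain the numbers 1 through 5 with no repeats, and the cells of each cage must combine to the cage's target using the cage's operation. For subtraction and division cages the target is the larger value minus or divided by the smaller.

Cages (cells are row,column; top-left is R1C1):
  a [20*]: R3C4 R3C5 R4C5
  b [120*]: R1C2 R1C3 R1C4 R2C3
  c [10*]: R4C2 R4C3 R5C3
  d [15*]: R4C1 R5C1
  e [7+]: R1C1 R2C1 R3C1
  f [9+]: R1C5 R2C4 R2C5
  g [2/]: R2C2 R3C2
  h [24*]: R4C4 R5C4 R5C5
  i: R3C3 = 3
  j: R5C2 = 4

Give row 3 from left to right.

Cage i is a single given cell, so R3C3 = 3.
J is a freebie, which forces R5C2 = 4.
The 3 cells of cage h must have product 24, leaving R4C4 = 4.
The only place for 3 in row 4 is R4C1.
Column 1 now contains 3, so R5C1 = 5.
In row 5, 1 can only go at R5C3, so R5C3 = 1.
Row 4 needs a 1, and only R4C5 is open for it.
The 3 cells of cage a must have product 20, which forces R3C4 = 5.
Cage a has product 20, so R3C5 = 4.
The only place for 1 in row 1 is R1C1.
Cage e needs sum 7, leaving R2C1 = 4.
1 is placed in column 1; hence R3C1 = 2.
Row 3 now contains 2, which forces R3C2 = 1.
Cage b needs product 120, which forces R1C3 = 4.
Column 2 now contains 1, which forces R2C2 = 2.
2 is placed in row 2; hence R2C3 = 5.
2 is placed in row 2, which forces R2C4 = 1.
5 is placed in row 2, which forces R2C5 = 3.
2 is placed in column 2, so R4C2 = 5.
Column 3 now contains 5, leaving R4C3 = 2.
Column 5 already has 3, which forces R5C5 = 2.
Column 2 already has 5; hence R1C2 = 3.
Cage b needs product 120, leaving R1C4 = 2.
2 is placed in column 5, which forces R1C5 = 5.
2 is placed in row 5, so R5C4 = 3.
Completed grid: 1 3 4 2 5 / 4 2 5 1 3 / 2 1 3 5 4 / 3 5 2 4 1 / 5 4 1 3 2.

2 1 3 5 4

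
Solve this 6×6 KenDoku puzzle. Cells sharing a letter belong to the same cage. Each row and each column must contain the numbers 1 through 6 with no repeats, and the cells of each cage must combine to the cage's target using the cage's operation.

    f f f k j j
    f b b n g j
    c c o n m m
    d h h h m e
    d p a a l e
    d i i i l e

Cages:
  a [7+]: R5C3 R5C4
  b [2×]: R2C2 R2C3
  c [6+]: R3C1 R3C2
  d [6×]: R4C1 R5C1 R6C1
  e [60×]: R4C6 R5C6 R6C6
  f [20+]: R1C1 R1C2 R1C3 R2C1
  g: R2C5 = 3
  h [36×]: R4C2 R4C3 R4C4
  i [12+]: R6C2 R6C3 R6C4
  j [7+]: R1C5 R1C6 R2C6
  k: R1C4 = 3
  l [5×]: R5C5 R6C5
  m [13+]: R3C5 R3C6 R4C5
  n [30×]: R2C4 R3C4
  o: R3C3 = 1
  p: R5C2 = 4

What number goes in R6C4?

4

Cage k is a single given cell, leaving R1C4 = 3.
Cage g is given, leaving R2C5 = 3.
Cage o is a single given cell; hence R3C3 = 1.
Cage p is a single given cell; hence R5C2 = 4.
Cage f has sum 20, leaving R2C1 = 5.
Cage b's pair has product 2, which forces R2C2 = 1.
1 is placed in column 3, leaving R2C3 = 2.
Row 2 already has 5, leaving R2C4 = 6.
Row 2 now contains 2, so R2C6 = 4.
Cage c's pair has sum 6, leaving R3C1 = 4.
Cage c needs two cells with sum 6, so R3C2 = 2.
Column 4 now contains 6, leaving R3C4 = 5.
5 is placed in row 3, which forces R3C5 = 6.
6 is placed in row 3; hence R3C6 = 3.
Column 4 now contains 6, leaving R4C4 = 2.
2 is placed in column 4, which forces R5C4 = 1.
1 is placed in row 5; hence R5C5 = 5.
1 is placed in column 4, so R6C4 = 4.
Column 5 already has 5, so R6C5 = 1.
Column 1 now contains 4, so R1C1 = 6.
Cage f has sum 20; hence R1C2 = 5.
The 4 cells of cage f must have sum 20, so R1C3 = 4.
Cage j needs sum 7, leaving R1C5 = 2.
The 3 cells of cage j must have sum 7, so R1C6 = 1.
The 3 cells of cage d must have product 6; hence R4C1 = 1.
Column 5 already has 5, which forces R4C5 = 4.
Row 5 now contains 5; hence R5C3 = 6.
Row 5 already has 6; hence R5C6 = 2.
5 is placed in column 2; hence R6C2 = 3.
Row 6 already has 3, which forces R6C3 = 5.
Row 6 already has 5, so R6C6 = 6.
Column 2 already has 3, leaving R4C2 = 6.
Column 3 already has 6, which forces R4C3 = 3.
Column 6 now contains 6, leaving R4C6 = 5.
2 is placed in row 5, which forces R5C1 = 3.
Row 6 already has 3, so R6C1 = 2.
Completed grid: 6 5 4 3 2 1 / 5 1 2 6 3 4 / 4 2 1 5 6 3 / 1 6 3 2 4 5 / 3 4 6 1 5 2 / 2 3 5 4 1 6.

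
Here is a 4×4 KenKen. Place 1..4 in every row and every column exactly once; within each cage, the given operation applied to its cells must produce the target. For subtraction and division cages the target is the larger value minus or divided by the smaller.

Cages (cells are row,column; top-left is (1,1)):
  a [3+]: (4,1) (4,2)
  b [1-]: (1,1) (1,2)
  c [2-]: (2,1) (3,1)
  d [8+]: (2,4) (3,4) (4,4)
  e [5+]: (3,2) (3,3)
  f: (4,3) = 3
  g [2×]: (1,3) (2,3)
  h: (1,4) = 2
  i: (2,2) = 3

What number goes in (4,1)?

1

Cage h is given, so (1,4) = 2.
Cage i is a single given cell, so (2,2) = 3.
Cage f is a single given cell, so (4,3) = 3.
The two cells of cage b must have difference 1, leaving (1,1) = 3.
The two cells of cage b must have difference 1, which forces (1,2) = 4.
Row 1 now contains 2, leaving (1,3) = 1.
Cage g needs two cells with product 2; hence (2,3) = 2.
4 is placed in column 2; hence (3,2) = 1.
Column 3 now contains 1, which forces (3,3) = 4.
The 3 cells of cage d must have sum 8, which forces (3,4) = 3.
1 is placed in column 2, which forces (4,2) = 2.
The two cells of cage c must have difference 2, which forces (2,1) = 4.
Row 2 already has 4; hence (2,4) = 1.
4 is placed in row 3, so (3,1) = 2.
Row 4 now contains 2, so (4,1) = 1.
Column 4 now contains 1, which forces (4,4) = 4.
Filled in: 3 4 1 2 / 4 3 2 1 / 2 1 4 3 / 1 2 3 4.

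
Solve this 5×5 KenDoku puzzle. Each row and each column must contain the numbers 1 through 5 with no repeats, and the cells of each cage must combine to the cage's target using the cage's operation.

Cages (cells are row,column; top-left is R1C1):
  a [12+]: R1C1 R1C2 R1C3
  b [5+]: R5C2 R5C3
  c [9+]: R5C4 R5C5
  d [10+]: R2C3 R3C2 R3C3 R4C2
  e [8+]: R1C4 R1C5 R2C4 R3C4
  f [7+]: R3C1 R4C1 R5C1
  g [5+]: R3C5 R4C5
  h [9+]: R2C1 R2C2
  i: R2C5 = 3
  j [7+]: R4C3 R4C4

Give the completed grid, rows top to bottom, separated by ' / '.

3 5 4 1 2 / 5 4 1 2 3 / 2 1 5 3 4 / 4 3 2 5 1 / 1 2 3 4 5

Cage i is a single given cell, which forces R2C5 = 3.
The only place for 3 in column 1 is R1C1.
Column 1 needs a 5, and only R2C1 is open for it.
Row 2 now contains 5; hence R2C2 = 4.
4 is placed in column 2, leaving R1C2 = 5.
The 3 cells of cage a must have sum 12, which forces R1C3 = 4.
In row 3, 5 can only go at R3C3, so R3C3 = 5.
The only place for 5 in row 4 is R4C4.
Cage j needs two cells with sum 7, which forces R4C3 = 2.
2 is placed in column 3; hence R5C3 = 3.
Column 4 now contains 5, so R5C4 = 4.
The two cells of cage c must have sum 9, so R5C5 = 5.
Cage e needs sum 8; hence R1C4 = 1.
The 4 cells of cage e must have sum 8, leaving R1C5 = 2.
2 is placed in column 3, which forces R2C3 = 1.
Cage e needs sum 8, which forces R2C4 = 2.
4 is placed in column 4, which forces R3C4 = 3.
3 is placed in row 5, so R5C2 = 2.
The 3 cells of cage f must have sum 7, which forces R3C1 = 2.
Row 3 now contains 3, so R3C2 = 1.
1 is placed in row 3, which forces R3C5 = 4.
The 3 cells of cage f must have sum 7, so R4C1 = 4.
The 4 cells of cage d must have sum 10, which forces R4C2 = 3.
4 is placed in column 5, so R4C5 = 1.
Row 5 already has 2, leaving R5C1 = 1.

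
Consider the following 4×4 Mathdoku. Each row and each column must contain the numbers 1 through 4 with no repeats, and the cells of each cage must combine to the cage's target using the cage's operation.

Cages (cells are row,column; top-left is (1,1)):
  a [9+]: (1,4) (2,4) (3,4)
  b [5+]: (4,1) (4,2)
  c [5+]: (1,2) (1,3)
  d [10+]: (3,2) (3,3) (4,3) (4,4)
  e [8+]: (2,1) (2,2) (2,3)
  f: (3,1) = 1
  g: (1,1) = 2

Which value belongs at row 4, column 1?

3

Cage g is given, which forces (1,1) = 2.
F is a freebie; hence (3,1) = 1.
Row 1 needs a 3, and only (1,4) is open for it.
In row 2, 2 can only go at (2,4), so (2,4) = 2.
Column 4 already has 2; hence (3,4) = 4.
Column 4 already has 4, which forces (4,4) = 1.
Cage b's pair has sum 5, which forces (4,1) = 3.
Row 4 now contains 1, so (4,2) = 2.
Cage d needs sum 10, so (4,3) = 4.
The two cells of cage c must have sum 5, so (1,2) = 4.
4 is placed in column 3, so (1,3) = 1.
Column 1 already has 3, leaving (2,1) = 4.
Column 3 now contains 1, which forces (2,3) = 3.
2 is placed in column 2, so (3,2) = 3.
Cage d has sum 10, so (3,3) = 2.
Row 2 now contains 3, so (2,2) = 1.
Filled in: 2 4 1 3 / 4 1 3 2 / 1 3 2 4 / 3 2 4 1.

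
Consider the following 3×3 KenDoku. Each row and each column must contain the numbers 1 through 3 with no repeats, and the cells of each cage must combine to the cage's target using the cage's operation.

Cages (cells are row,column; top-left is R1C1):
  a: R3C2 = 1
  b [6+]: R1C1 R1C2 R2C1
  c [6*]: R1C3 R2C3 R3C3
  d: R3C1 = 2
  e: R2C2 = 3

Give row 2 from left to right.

1 3 2

Cage e is given, leaving R2C2 = 3.
Cage d is given, leaving R3C1 = 2.
Cage a is a single given cell, leaving R3C2 = 1.
1 is placed in row 3, so R3C3 = 3.
Cage b needs sum 6; hence R1C1 = 3.
Column 2 now contains 1, which forces R1C2 = 2.
Row 1 now contains 2, so R1C3 = 1.
Column 1 already has 2, leaving R2C1 = 1.
1 is placed in column 3, which forces R2C3 = 2.
The full grid is 3 2 1 / 1 3 2 / 2 1 3.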